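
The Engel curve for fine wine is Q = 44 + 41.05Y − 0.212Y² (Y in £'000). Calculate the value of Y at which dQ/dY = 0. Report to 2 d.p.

96.82

dQ/dY = 41.05 − 0.424Y.
The good is inferior where dQ/dY < 0. Setting dQ/dY = 0 gives Y = 41.05 / 0.424 = 96.82.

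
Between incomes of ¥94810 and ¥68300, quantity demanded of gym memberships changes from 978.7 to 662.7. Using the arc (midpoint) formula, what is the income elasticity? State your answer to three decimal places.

ΔQ = 662.7 − 978.7 = -316; midpoint Q̄ = (978.7 + 662.7)/2 = 820.7.
ΔI = 68300 − 94810 = -26510; midpoint Ī = (94810 + 68300)/2 = 81555.
η = (ΔQ/Q̄) ÷ (ΔI/Ī) = (-316/820.7) ÷ (-26510/81555) = 1.185.

1.185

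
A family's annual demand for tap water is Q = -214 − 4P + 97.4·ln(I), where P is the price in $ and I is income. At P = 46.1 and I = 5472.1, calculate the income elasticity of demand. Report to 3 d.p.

0.221

At P = 46.1, I = 5472.1: Q = 439.962.
Holding P constant, ∂Q/∂I = 97.4/I = 0.0177994.
η_I = (∂Q/∂I)·(I/Q) = 0.0177994 × (5472.1/439.962) = 0.221.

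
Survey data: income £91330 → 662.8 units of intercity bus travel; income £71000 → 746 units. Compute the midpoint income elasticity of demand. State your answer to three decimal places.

ΔQ = 746 − 662.8 = 83.2; midpoint Q̄ = (662.8 + 746)/2 = 704.4.
ΔI = 71000 − 91330 = -20330; midpoint Ī = (91330 + 71000)/2 = 81165.
η = (ΔQ/Q̄) ÷ (ΔI/Ī) = (83.2/704.4) ÷ (-20330/81165) = -0.472.

-0.472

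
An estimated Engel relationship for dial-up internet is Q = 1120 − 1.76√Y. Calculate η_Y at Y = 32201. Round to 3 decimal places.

-0.196

At Y = 32201: Q = 804.174.
dQ/dY = -1.76/(2√Y) = -0.00490397 at this income.
η = (dQ/dY)·(Y/Q) = -0.00490397 × (32201/804.174) = -0.196.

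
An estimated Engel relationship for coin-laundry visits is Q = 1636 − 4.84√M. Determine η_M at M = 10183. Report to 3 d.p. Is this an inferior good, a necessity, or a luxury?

At M = 10183: Q = 1147.591.
dQ/dM = -4.84/(2√M) = -0.0239816 at this income.
η = (dQ/dM)·(M/Q) = -0.0239816 × (10183/1147.591) = -0.213.
Since η < 0, the good is an inferior good.

-0.213 (inferior good)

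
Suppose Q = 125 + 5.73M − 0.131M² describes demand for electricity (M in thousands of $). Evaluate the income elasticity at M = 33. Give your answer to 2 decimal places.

-0.56

At M = 33: Q = 171.4310.
dQ/dM = 5.73 − 0.262M = -2.91600.
η = (dQ/dM)·(M/Q) = -2.91600 × (33/171.4310) = -0.56.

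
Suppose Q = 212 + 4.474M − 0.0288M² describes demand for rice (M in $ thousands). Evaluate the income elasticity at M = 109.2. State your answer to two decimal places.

-0.56

At M = 109.2: Q = 357.1312.
dQ/dM = 4.474 − 0.0576M = -1.81592.
η = (dQ/dM)·(M/Q) = -1.81592 × (109.2/357.1312) = -0.56.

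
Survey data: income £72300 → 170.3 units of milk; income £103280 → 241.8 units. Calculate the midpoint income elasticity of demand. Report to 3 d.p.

0.983

ΔQ = 241.8 − 170.3 = 71.5; midpoint Q̄ = (170.3 + 241.8)/2 = 206.05.
ΔI = 103280 − 72300 = 30980; midpoint Ī = (72300 + 103280)/2 = 87790.
η = (ΔQ/Q̄) ÷ (ΔI/Ī) = (71.5/206.05) ÷ (30980/87790) = 0.983.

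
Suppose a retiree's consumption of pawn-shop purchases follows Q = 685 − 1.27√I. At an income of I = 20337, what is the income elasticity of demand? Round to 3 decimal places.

-0.180

At I = 20337: Q = 503.888.
dQ/dI = -1.27/(2√I) = -0.00445277 at this income.
η = (dQ/dI)·(I/Q) = -0.00445277 × (20337/503.888) = -0.180.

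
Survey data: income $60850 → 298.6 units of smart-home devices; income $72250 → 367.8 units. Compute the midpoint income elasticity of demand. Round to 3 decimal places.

1.212

ΔQ = 367.8 − 298.6 = 69.2; midpoint Q̄ = (298.6 + 367.8)/2 = 333.2.
ΔI = 72250 − 60850 = 11400; midpoint Ī = (60850 + 72250)/2 = 66550.
η = (ΔQ/Q̄) ÷ (ΔI/Ī) = (69.2/333.2) ÷ (11400/66550) = 1.212.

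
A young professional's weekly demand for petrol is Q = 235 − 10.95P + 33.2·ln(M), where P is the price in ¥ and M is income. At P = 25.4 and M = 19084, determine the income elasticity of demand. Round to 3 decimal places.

At P = 25.4, M = 19084: Q = 284.109.
Holding P constant, ∂Q/∂M = 33.2/M = 0.00173968.
η_M = (∂Q/∂M)·(M/Q) = 0.00173968 × (19084/284.109) = 0.117.

0.117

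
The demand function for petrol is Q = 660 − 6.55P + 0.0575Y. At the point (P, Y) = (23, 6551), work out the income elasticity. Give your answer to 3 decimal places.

At P = 23, Y = 6551: Q = 886.033.
Holding P constant, ∂Q/∂Y = 0.0575.
η_Y = (∂Q/∂Y)·(Y/Q) = 0.0575 × (6551/886.033) = 0.425.

0.425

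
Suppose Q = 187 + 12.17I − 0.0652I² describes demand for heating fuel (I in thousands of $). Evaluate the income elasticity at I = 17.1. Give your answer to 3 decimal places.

0.452

At I = 17.1: Q = 376.0419.
dQ/dI = 12.17 − 0.1304I = 9.94016.
η = (dQ/dI)·(I/Q) = 9.94016 × (17.1/376.0419) = 0.452.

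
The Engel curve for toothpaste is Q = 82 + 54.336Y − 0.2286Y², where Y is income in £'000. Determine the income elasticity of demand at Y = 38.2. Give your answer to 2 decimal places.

0.77

At Y = 38.2: Q = 1824.0529.
dQ/dY = 54.336 − 0.4572Y = 36.87096.
η = (dQ/dY)·(Y/Q) = 36.87096 × (38.2/1824.0529) = 0.77.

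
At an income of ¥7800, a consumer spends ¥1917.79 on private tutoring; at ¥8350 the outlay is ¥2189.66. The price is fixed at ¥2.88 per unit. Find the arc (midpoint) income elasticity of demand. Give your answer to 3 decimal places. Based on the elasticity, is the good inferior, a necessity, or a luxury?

With a constant price, Q₁ = 1917.79/2.88 = 665.899 and Q₂ = 2189.66/2.88 = 760.299 (equivalently, work directly with expenditure since P cancels).
Midpoint %ΔQ = (2189.66 − 1917.79)/2053.73 = 0.13238; midpoint %ΔI = (8350 − 7800)/8075 = 0.06811.
η = 0.13238 / 0.06811 = 1.944.
η > 1 ⇒ luxury.

1.944 (luxury)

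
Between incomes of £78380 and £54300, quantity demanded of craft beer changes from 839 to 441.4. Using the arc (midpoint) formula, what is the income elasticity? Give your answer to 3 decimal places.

1.711

ΔQ = 441.4 − 839 = -397.6; midpoint Q̄ = (839 + 441.4)/2 = 640.2.
ΔI = 54300 − 78380 = -24080; midpoint Ī = (78380 + 54300)/2 = 66340.
η = (ΔQ/Q̄) ÷ (ΔI/Ī) = (-397.6/640.2) ÷ (-24080/66340) = 1.711.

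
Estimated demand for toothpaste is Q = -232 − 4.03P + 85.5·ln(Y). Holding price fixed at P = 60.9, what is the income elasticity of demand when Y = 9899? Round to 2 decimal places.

At P = 60.9, Y = 9899: Q = 309.189.
Holding P constant, ∂Q/∂Y = 85.5/Y = 0.00863724.
η_Y = (∂Q/∂Y)·(Y/Q) = 0.00863724 × (9899/309.189) = 0.28.

0.28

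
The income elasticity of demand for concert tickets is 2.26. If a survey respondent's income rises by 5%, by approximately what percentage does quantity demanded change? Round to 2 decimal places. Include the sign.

%ΔQ ≈ η × %ΔI = 2.26 × 5% = 11.30%.

11.30%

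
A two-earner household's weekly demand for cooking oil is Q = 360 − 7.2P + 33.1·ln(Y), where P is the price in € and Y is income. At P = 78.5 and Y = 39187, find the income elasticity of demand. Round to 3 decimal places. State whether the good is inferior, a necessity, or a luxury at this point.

At P = 78.5, Y = 39187: Q = 144.869.
Holding P constant, ∂Q/∂Y = 33.1/Y = 0.000844668.
η_Y = (∂Q/∂Y)·(Y/Q) = 0.000844668 × (39187/144.869) = 0.228.
Since 0 < η < 1, this is a necessity.

0.228 (necessity)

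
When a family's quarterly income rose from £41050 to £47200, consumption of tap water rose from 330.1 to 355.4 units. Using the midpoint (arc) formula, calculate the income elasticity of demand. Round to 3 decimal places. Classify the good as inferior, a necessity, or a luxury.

0.530 (necessity)

ΔQ = 355.4 − 330.1 = 25.3; midpoint Q̄ = (330.1 + 355.4)/2 = 342.75.
ΔI = 47200 − 41050 = 6150; midpoint Ī = (41050 + 47200)/2 = 44125.
η = (ΔQ/Q̄) ÷ (ΔI/Ī) = (25.3/342.75) ÷ (6150/44125) = 0.530.
0 < η < 1 ⇒ necessity.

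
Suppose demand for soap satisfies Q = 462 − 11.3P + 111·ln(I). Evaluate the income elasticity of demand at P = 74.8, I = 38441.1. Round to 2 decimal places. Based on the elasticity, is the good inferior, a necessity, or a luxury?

0.14 (necessity)

At P = 74.8, I = 38441.1: Q = 788.574.
Holding P constant, ∂Q/∂I = 111/I = 0.00288753.
η_I = (∂Q/∂I)·(I/Q) = 0.00288753 × (38441.1/788.574) = 0.14.
Since 0 < η < 1, this is a necessity.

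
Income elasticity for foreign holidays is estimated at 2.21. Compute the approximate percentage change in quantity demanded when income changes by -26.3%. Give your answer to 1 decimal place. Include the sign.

-58.1%

%ΔQ ≈ η × %ΔI = 2.21 × (-26.3%) = -58.1%.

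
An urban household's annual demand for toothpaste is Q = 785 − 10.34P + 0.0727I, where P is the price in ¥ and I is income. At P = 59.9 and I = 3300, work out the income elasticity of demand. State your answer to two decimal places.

At P = 59.9, I = 3300: Q = 405.544.
Holding P constant, ∂Q/∂I = 0.0727.
η_I = (∂Q/∂I)·(I/Q) = 0.0727 × (3300/405.544) = 0.59.

0.59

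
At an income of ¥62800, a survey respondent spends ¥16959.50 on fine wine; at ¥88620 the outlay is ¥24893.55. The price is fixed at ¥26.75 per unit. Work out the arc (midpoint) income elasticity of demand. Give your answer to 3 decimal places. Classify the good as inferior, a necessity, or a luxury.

With a constant price, Q₁ = 16959.50/26.75 = 634.000 and Q₂ = 24893.55/26.75 = 930.600 (equivalently, work directly with expenditure since P cancels).
Midpoint %ΔQ = (24893.55 − 16959.50)/20926.53 = 0.37914; midpoint %ΔI = (88620 − 62800)/75710 = 0.34104.
η = 0.37914 / 0.34104 = 1.112.
η > 1 ⇒ luxury.

1.112 (luxury)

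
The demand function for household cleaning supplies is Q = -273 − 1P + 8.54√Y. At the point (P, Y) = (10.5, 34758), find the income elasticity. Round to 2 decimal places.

At P = 10.5, Y = 34758: Q = 1308.655.
Holding P constant, ∂Q/∂Y = 8.54/(2√Y) = 0.0229034.
η_Y = (∂Q/∂Y)·(Y/Q) = 0.0229034 × (34758/1308.655) = 0.61.

0.61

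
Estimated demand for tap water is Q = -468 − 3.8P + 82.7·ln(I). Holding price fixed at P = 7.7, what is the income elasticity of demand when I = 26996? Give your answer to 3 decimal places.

At P = 7.7, I = 26996: Q = 346.565.
Holding P constant, ∂Q/∂I = 82.7/I = 0.00306342.
η_I = (∂Q/∂I)·(I/Q) = 0.00306342 × (26996/346.565) = 0.239.

0.239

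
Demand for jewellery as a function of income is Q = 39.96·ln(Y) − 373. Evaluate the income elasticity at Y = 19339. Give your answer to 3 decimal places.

At Y = 19339: Q = 21.400.
dQ/dY = 39.96/Y = 0.00206629 at this income.
η = (dQ/dY)·(Y/Q) = 0.00206629 × (19339/21.400) = 1.867.

1.867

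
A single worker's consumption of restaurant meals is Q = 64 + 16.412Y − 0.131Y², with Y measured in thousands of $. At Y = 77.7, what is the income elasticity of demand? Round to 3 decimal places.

At Y = 77.7: Q = 548.3274.
dQ/dY = 16.412 − 0.262Y = -3.94540.
η = (dQ/dY)·(Y/Q) = -3.94540 × (77.7/548.3274) = -0.559.

-0.559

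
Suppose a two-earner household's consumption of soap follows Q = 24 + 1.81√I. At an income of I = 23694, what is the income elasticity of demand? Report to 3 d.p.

0.460

At I = 23694: Q = 302.611.
dQ/dI = 1.81/(2√I) = 0.00587935 at this income.
η = (dQ/dI)·(I/Q) = 0.00587935 × (23694/302.611) = 0.460.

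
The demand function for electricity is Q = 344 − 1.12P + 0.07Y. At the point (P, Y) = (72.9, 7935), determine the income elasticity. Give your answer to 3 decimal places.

At P = 72.9, Y = 7935: Q = 817.802.
Holding P constant, ∂Q/∂Y = 0.07.
η_Y = (∂Q/∂Y)·(Y/Q) = 0.07 × (7935/817.802) = 0.679.

0.679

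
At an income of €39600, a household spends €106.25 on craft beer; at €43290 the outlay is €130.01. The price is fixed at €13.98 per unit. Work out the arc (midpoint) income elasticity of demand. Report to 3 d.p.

2.259

With a constant price, Q₁ = 106.25/13.98 = 7.600 and Q₂ = 130.01/13.98 = 9.300 (equivalently, work directly with expenditure since P cancels).
Midpoint %ΔQ = (130.01 − 106.25)/118.13 = 0.20113; midpoint %ΔI = (43290 − 39600)/41445 = 0.08903.
η = 0.20113 / 0.08903 = 2.259.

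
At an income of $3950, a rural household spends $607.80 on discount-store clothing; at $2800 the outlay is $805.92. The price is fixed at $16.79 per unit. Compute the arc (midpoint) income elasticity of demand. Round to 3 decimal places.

-0.823

With a constant price, Q₁ = 607.80/16.79 = 36.200 and Q₂ = 805.92/16.79 = 48.000 (equivalently, work directly with expenditure since P cancels).
Midpoint %ΔQ = (805.92 − 607.80)/706.86 = 0.28028; midpoint %ΔI = (2800 − 3950)/3375 = -0.34074.
η = 0.28028 / -0.34074 = -0.823.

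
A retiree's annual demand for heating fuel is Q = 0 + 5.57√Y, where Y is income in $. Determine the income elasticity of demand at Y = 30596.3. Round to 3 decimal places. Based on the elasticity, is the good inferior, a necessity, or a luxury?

At Y = 30596.3: Q = 974.293.
dQ/dY = 5.57/(2√Y) = 0.0159217 at this income.
η = (dQ/dY)·(Y/Q) = 0.0159217 × (30596.3/974.293) = 0.500.
Since 0 < η < 1, the good is a necessity.

0.500 (necessity)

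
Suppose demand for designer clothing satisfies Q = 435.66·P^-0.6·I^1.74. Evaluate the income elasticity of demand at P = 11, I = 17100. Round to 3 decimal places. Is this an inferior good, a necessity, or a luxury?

For a multiplicative demand Q = A·P^α·I^β, the income elasticity is β everywhere.
Here β = 1.74, so η = 1.740.
Since η > 1, this is a luxury.

1.740 (luxury)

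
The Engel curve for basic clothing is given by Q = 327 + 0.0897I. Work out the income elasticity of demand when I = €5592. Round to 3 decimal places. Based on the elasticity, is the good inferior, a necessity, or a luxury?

0.605 (necessity)

At I = 5592: Q = 828.602.
dQ/dI = 0.0897.
η = (dQ/dI)·(I/Q) = 0.0897 × (5592/828.602) = 0.605.
Since 0 < η < 1, the good is a necessity.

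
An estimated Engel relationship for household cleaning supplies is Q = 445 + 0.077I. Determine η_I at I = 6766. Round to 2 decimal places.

At I = 6766: Q = 965.982.
dQ/dI = 0.077.
η = (dQ/dI)·(I/Q) = 0.077 × (6766/965.982) = 0.54.

0.54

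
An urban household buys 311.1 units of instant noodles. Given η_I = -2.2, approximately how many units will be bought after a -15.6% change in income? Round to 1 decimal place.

%ΔQ ≈ η × %ΔI = -2.2 × (-15.6%) = 34.32%.
New Q ≈ 311.1 × (1 + 0.3432) = 417.9.

417.9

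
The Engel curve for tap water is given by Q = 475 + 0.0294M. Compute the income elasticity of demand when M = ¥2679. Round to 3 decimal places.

0.142

At M = 2679: Q = 553.763.
dQ/dM = 0.0294.
η = (dQ/dM)·(M/Q) = 0.0294 × (2679/553.763) = 0.142.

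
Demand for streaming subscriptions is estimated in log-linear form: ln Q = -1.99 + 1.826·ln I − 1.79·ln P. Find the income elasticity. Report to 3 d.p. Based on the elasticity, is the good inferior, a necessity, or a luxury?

1.826 (luxury)

In a log-linear demand, the coefficient on ln I is the income elasticity.
So η = 1.826.
η > 1 ⇒ luxury.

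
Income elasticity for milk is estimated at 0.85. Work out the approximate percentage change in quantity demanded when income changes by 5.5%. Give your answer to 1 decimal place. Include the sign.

%ΔQ ≈ η × %ΔI = 0.85 × 5.5% = 4.7%.

4.7%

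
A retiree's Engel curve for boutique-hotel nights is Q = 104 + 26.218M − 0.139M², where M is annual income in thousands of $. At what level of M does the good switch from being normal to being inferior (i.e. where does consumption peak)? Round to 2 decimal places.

dQ/dM = 26.218 − 0.278M.
The good is inferior where dQ/dM < 0. Setting dQ/dM = 0 gives M = 26.218 / 0.278 = 94.31.

94.31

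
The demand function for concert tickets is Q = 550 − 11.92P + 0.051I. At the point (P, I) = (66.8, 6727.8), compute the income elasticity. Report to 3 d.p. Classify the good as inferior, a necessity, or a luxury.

3.542 (luxury)

At P = 66.8, I = 6727.8: Q = 96.862.
Holding P constant, ∂Q/∂I = 0.051.
η_I = (∂Q/∂I)·(I/Q) = 0.051 × (6727.8/96.862) = 3.542.
Since η > 1, this is a luxury.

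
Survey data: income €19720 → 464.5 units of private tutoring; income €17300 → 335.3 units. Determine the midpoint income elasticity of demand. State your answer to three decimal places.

ΔQ = 335.3 − 464.5 = -129.2; midpoint Q̄ = (464.5 + 335.3)/2 = 399.9.
ΔI = 17300 − 19720 = -2420; midpoint Ī = (19720 + 17300)/2 = 18510.
η = (ΔQ/Q̄) ÷ (ΔI/Ī) = (-129.2/399.9) ÷ (-2420/18510) = 2.471.

2.471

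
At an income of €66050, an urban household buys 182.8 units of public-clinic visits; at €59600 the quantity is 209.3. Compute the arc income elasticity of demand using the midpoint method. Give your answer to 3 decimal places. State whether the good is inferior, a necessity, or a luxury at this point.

-1.317 (inferior good)

ΔQ = 209.3 − 182.8 = 26.5; midpoint Q̄ = (182.8 + 209.3)/2 = 196.05.
ΔI = 59600 − 66050 = -6450; midpoint Ī = (66050 + 59600)/2 = 62825.
η = (ΔQ/Q̄) ÷ (ΔI/Ī) = (26.5/196.05) ÷ (-6450/62825) = -1.317.
η < 0 ⇒ inferior good.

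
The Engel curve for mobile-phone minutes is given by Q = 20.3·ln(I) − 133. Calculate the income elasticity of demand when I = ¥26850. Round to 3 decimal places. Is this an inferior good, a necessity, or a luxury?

At I = 26850: Q = 74.020.
dQ/dI = 20.3/I = 0.000756052 at this income.
η = (dQ/dI)·(I/Q) = 0.000756052 × (26850/74.020) = 0.274.
Since 0 < η < 1, the good is a necessity.

0.274 (necessity)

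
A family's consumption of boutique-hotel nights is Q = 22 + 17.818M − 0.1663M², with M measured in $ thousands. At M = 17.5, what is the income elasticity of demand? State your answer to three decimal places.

0.742

At M = 17.5: Q = 282.8856.
dQ/dM = 17.818 − 0.3326M = 11.99750.
η = (dQ/dM)·(M/Q) = 11.99750 × (17.5/282.8856) = 0.742.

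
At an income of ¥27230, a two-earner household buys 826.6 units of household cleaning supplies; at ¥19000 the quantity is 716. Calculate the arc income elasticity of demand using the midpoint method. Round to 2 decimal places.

ΔQ = 716 − 826.6 = -110.6; midpoint Q̄ = (826.6 + 716)/2 = 771.3.
ΔI = 19000 − 27230 = -8230; midpoint Ī = (27230 + 19000)/2 = 23115.
η = (ΔQ/Q̄) ÷ (ΔI/Ī) = (-110.6/771.3) ÷ (-8230/23115) = 0.40.

0.40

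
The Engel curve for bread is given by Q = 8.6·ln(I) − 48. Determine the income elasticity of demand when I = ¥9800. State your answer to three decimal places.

0.277

At I = 9800: Q = 31.035.
dQ/dI = 8.6/I = 0.000877551 at this income.
η = (dQ/dI)·(I/Q) = 0.000877551 × (9800/31.035) = 0.277.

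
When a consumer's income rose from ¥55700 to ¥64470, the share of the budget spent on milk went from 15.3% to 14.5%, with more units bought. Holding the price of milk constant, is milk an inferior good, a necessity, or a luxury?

necessity

Quantity rises but the budget share falls as income rises, so 0 < η < 1.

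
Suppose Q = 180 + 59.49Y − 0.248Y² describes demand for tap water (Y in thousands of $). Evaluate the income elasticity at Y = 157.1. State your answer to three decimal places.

At Y = 157.1: Q = 3405.1373.
dQ/dY = 59.49 − 0.496Y = -18.43160.
η = (dQ/dY)·(Y/Q) = -18.43160 × (157.1/3405.1373) = -0.850.

-0.850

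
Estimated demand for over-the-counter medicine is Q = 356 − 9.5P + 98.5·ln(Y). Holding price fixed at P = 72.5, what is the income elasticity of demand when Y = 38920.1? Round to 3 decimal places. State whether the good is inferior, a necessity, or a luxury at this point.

0.139 (necessity)

At P = 72.5, Y = 38920.1: Q = 708.323.
Holding P constant, ∂Q/∂Y = 98.5/Y = 0.00253083.
η_Y = (∂Q/∂Y)·(Y/Q) = 0.00253083 × (38920.1/708.323) = 0.139.
Since 0 < η < 1, this is a necessity.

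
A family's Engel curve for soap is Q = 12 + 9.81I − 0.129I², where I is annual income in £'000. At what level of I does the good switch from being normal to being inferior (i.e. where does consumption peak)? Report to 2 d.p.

38.02

dQ/dI = 9.81 − 0.258I.
The good is inferior where dQ/dI < 0. Setting dQ/dI = 0 gives I = 9.81 / 0.258 = 38.02.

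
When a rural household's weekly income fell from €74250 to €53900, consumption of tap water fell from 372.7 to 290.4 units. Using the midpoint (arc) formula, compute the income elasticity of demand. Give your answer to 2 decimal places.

0.78

ΔQ = 290.4 − 372.7 = -82.3; midpoint Q̄ = (372.7 + 290.4)/2 = 331.55.
ΔI = 53900 − 74250 = -20350; midpoint Ī = (74250 + 53900)/2 = 64075.
η = (ΔQ/Q̄) ÷ (ΔI/Ī) = (-82.3/331.55) ÷ (-20350/64075) = 0.78.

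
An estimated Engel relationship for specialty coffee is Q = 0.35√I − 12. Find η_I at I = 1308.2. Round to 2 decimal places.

At I = 1308.2: Q = 0.659.
dQ/dI = 0.35/(2√I) = 0.00483839 at this income.
η = (dQ/dI)·(I/Q) = 0.00483839 × (1308.2/0.659) = 9.60.

9.60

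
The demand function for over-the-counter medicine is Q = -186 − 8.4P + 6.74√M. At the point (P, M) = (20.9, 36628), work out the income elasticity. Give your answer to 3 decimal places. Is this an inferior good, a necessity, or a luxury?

At P = 20.9, M = 36628: Q = 928.371.
Holding P constant, ∂Q/∂M = 6.74/(2√M) = 0.0176085.
η_M = (∂Q/∂M)·(M/Q) = 0.0176085 × (36628/928.371) = 0.695.
Since 0 < η < 1, this is a necessity.

0.695 (necessity)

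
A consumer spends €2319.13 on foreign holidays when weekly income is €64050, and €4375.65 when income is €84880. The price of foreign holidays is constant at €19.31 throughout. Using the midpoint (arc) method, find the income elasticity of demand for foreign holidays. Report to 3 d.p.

2.196

With a constant price, Q₁ = 2319.13/19.31 = 120.100 and Q₂ = 4375.65/19.31 = 226.600 (equivalently, work directly with expenditure since P cancels).
Midpoint %ΔQ = (4375.65 − 2319.13)/3347.39 = 0.61437; midpoint %ΔI = (84880 − 64050)/74465 = 0.27973.
η = 0.61437 / 0.27973 = 2.196.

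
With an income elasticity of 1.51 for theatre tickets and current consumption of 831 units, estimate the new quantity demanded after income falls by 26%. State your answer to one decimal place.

504.7

%ΔQ ≈ η × %ΔI = 1.51 × (-26%) = -39.26%.
New Q ≈ 831 × (1 − 0.3926) = 504.7.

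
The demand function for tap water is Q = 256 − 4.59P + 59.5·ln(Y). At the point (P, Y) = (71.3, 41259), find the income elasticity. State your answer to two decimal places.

At P = 71.3, Y = 41259: Q = 561.077.
Holding P constant, ∂Q/∂Y = 59.5/Y = 0.00144211.
η_Y = (∂Q/∂Y)·(Y/Q) = 0.00144211 × (41259/561.077) = 0.11.

0.11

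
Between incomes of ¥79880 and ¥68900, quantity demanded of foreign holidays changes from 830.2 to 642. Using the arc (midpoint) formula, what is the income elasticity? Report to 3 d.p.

ΔQ = 642 − 830.2 = -188.2; midpoint Q̄ = (830.2 + 642)/2 = 736.1.
ΔI = 68900 − 79880 = -10980; midpoint Ī = (79880 + 68900)/2 = 74390.
η = (ΔQ/Q̄) ÷ (ΔI/Ī) = (-188.2/736.1) ÷ (-10980/74390) = 1.732.

1.732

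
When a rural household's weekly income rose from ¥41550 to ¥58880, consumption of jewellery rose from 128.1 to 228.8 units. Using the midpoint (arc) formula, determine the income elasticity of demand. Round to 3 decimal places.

ΔQ = 228.8 − 128.1 = 100.7; midpoint Q̄ = (128.1 + 228.8)/2 = 178.45.
ΔI = 58880 − 41550 = 17330; midpoint Ī = (41550 + 58880)/2 = 50215.
η = (ΔQ/Q̄) ÷ (ΔI/Ī) = (100.7/178.45) ÷ (17330/50215) = 1.635.

1.635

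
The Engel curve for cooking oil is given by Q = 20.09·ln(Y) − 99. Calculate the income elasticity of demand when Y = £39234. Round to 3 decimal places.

0.177

At Y = 39234: Q = 113.498.
dQ/dY = 20.09/Y = 0.000512056 at this income.
η = (dQ/dY)·(Y/Q) = 0.000512056 × (39234/113.498) = 0.177.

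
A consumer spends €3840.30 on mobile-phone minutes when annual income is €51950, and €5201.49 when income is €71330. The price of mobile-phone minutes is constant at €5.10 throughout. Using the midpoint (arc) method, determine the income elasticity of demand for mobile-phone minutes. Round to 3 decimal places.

With a constant price, Q₁ = 3840.30/5.10 = 753.000 and Q₂ = 5201.49/5.10 = 1019.900 (equivalently, work directly with expenditure since P cancels).
Midpoint %ΔQ = (5201.49 − 3840.30)/4520.90 = 0.30109; midpoint %ΔI = (71330 − 51950)/61640 = 0.31441.
η = 0.30109 / 0.31441 = 0.958.

0.958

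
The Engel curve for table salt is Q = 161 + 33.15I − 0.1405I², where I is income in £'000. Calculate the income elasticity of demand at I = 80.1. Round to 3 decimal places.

0.445

At I = 80.1: Q = 1914.8656.
dQ/dI = 33.15 − 0.281I = 10.64190.
η = (dQ/dI)·(I/Q) = 10.64190 × (80.1/1914.8656) = 0.445.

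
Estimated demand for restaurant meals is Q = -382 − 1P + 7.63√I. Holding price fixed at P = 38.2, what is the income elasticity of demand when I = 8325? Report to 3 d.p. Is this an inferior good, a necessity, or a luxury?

1.261 (luxury)

At P = 38.2, I = 8325: Q = 275.972.
Holding P constant, ∂Q/∂I = 7.63/(2√I) = 0.0418121.
η_I = (∂Q/∂I)·(I/Q) = 0.0418121 × (8325/275.972) = 1.261.
Since η > 1, this is a luxury.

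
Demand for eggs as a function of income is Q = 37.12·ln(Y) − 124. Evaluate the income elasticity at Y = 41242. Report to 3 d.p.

0.137

At Y = 41242: Q = 270.482.
dQ/dY = 37.12/Y = 0.000900053 at this income.
η = (dQ/dY)·(Y/Q) = 0.000900053 × (41242/270.482) = 0.137.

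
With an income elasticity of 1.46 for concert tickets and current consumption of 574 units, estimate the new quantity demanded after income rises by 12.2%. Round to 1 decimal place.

%ΔQ ≈ η × %ΔI = 1.46 × 12.2% = 17.812%.
New Q ≈ 574 × (1 + 0.17812) = 676.2.

676.2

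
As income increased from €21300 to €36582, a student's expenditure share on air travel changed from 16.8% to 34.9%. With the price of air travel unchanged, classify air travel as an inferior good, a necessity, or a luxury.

The budget share rises as income rises, so η > 1.

luxury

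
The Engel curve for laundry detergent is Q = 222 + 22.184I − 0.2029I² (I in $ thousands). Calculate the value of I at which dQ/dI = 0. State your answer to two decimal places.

54.67

dQ/dI = 22.184 − 0.4058I.
The good is inferior where dQ/dI < 0. Setting dQ/dI = 0 gives I = 22.184 / 0.4058 = 54.67.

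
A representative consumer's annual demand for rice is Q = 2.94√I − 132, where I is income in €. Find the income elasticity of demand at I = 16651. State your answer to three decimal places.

At I = 16651: Q = 247.374.
dQ/dI = 2.94/(2√I) = 0.0113919 at this income.
η = (dQ/dI)·(I/Q) = 0.0113919 × (16651/247.374) = 0.767.

0.767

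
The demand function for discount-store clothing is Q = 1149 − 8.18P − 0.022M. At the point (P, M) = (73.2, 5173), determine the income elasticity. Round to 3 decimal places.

At P = 73.2, M = 5173: Q = 436.418.
Holding P constant, ∂Q/∂M = −0.022.
η_M = (∂Q/∂M)·(M/Q) = -0.022 × (5173/436.418) = -0.261.

-0.261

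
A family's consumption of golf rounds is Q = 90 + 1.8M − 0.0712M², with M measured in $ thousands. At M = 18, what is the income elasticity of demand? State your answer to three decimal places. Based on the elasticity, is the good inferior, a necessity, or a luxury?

-0.138 (inferior good)

At M = 18: Q = 99.3312.
dQ/dM = 1.8 − 0.1424M = -0.76320.
η = (dQ/dM)·(M/Q) = -0.76320 × (18/99.3312) = -0.138.
η < 0 ⇒ inferior good.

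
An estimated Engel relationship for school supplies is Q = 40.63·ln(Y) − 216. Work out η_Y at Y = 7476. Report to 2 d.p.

At Y = 7476: Q = 146.397.
dQ/dY = 40.63/Y = 0.00543472 at this income.
η = (dQ/dY)·(Y/Q) = 0.00543472 × (7476/146.397) = 0.28.

0.28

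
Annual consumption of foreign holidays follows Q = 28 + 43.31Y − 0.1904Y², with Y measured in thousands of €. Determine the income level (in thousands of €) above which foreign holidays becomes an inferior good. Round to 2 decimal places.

113.73

dQ/dY = 43.31 − 0.3808Y.
The good is inferior where dQ/dY < 0. Setting dQ/dY = 0 gives Y = 43.31 / 0.3808 = 113.73.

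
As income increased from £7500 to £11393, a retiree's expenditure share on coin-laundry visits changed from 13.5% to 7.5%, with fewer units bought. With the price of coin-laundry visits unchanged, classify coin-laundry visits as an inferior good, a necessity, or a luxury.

inferior good

Quantity demanded falls as income rises, so η < 0.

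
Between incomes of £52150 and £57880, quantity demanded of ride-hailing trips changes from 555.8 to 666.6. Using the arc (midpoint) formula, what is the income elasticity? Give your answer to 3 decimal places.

1.741

ΔQ = 666.6 − 555.8 = 110.8; midpoint Q̄ = (555.8 + 666.6)/2 = 611.2.
ΔI = 57880 − 52150 = 5730; midpoint Ī = (52150 + 57880)/2 = 55015.
η = (ΔQ/Q̄) ÷ (ΔI/Ī) = (110.8/611.2) ÷ (5730/55015) = 1.741.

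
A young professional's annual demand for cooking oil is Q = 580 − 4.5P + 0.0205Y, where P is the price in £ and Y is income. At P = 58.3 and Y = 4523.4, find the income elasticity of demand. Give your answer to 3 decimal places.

0.226

At P = 58.3, Y = 4523.4: Q = 410.380.
Holding P constant, ∂Q/∂Y = 0.0205.
η_Y = (∂Q/∂Y)·(Y/Q) = 0.0205 × (4523.4/410.380) = 0.226.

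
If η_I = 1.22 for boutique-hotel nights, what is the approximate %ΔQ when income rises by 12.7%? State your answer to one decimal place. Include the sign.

%ΔQ ≈ η × %ΔI = 1.22 × 12.7% = 15.5%.

15.5%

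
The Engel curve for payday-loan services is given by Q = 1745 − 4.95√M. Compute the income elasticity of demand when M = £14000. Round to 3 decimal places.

At M = 14000: Q = 1159.308.
dQ/dM = -4.95/(2√M) = -0.0209176 at this income.
η = (dQ/dM)·(M/Q) = -0.0209176 × (14000/1159.308) = -0.253.

-0.253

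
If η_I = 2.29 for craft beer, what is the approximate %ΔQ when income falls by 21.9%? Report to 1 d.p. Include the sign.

%ΔQ ≈ η × %ΔI = 2.29 × (-21.9%) = -50.2%.

-50.2%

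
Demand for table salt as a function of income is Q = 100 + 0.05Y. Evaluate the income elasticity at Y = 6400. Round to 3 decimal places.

At Y = 6400: Q = 420.000.
dQ/dY = 0.05.
η = (dQ/dY)·(Y/Q) = 0.05 × (6400/420.000) = 0.762.

0.762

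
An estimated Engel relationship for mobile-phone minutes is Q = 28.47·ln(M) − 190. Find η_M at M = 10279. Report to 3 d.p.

0.390

At M = 10279: Q = 73.002.
dQ/dM = 28.47/M = 0.00276972 at this income.
η = (dQ/dM)·(M/Q) = 0.00276972 × (10279/73.002) = 0.390.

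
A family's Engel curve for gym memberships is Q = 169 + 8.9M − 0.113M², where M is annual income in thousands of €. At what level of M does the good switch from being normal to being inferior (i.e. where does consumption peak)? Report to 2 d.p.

39.38

dQ/dM = 8.9 − 0.226M.
The good is inferior where dQ/dM < 0. Setting dQ/dM = 0 gives M = 8.9 / 0.226 = 39.38.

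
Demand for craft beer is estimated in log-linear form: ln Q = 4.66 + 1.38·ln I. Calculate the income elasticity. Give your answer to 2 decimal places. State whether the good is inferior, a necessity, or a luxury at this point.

1.38 (luxury)

In a log-linear demand, the coefficient on ln I is the income elasticity.
So η = 1.38.
η > 1 ⇒ luxury.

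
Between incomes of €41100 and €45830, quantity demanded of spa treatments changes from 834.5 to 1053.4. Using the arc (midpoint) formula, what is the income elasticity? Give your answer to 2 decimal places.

2.13

ΔQ = 1053.4 − 834.5 = 218.9; midpoint Q̄ = (834.5 + 1053.4)/2 = 943.95.
ΔI = 45830 − 41100 = 4730; midpoint Ī = (41100 + 45830)/2 = 43465.
η = (ΔQ/Q̄) ÷ (ΔI/Ī) = (218.9/943.95) ÷ (4730/43465) = 2.13.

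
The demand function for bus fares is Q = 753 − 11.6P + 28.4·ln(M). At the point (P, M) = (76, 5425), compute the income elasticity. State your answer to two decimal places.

At P = 76, M = 5425: Q = 115.605.
Holding P constant, ∂Q/∂M = 28.4/M = 0.00523502.
η_M = (∂Q/∂M)·(M/Q) = 0.00523502 × (5425/115.605) = 0.25.

0.25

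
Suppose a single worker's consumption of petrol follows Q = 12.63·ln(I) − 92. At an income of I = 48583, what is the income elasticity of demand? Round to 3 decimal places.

At I = 48583: Q = 44.291.
dQ/dI = 12.63/I = 0.000259967 at this income.
η = (dQ/dI)·(I/Q) = 0.000259967 × (48583/44.291) = 0.285.

0.285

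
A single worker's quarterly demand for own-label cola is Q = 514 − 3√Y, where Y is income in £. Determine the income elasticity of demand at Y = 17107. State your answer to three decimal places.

At Y = 17107: Q = 121.619.
dQ/dY = -3/(2√Y) = -0.0114684 at this income.
η = (dQ/dY)·(Y/Q) = -0.0114684 × (17107/121.619) = -1.613.

-1.613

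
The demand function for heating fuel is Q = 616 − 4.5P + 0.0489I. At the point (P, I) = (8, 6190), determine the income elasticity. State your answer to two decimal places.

0.34

At P = 8, I = 6190: Q = 882.691.
Holding P constant, ∂Q/∂I = 0.0489.
η_I = (∂Q/∂I)·(I/Q) = 0.0489 × (6190/882.691) = 0.34.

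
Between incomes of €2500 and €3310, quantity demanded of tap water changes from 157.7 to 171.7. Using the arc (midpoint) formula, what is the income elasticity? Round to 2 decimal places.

0.30

ΔQ = 171.7 − 157.7 = 14; midpoint Q̄ = (157.7 + 171.7)/2 = 164.7.
ΔI = 3310 − 2500 = 810; midpoint Ī = (2500 + 3310)/2 = 2905.
η = (ΔQ/Q̄) ÷ (ΔI/Ī) = (14/164.7) ÷ (810/2905) = 0.30.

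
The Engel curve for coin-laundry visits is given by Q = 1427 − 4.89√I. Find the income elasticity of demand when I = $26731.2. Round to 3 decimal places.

At I = 26731.2: Q = 627.501.
dQ/dI = -4.89/(2√I) = -0.0149544 at this income.
η = (dQ/dI)·(I/Q) = -0.0149544 × (26731.2/627.501) = -0.637.

-0.637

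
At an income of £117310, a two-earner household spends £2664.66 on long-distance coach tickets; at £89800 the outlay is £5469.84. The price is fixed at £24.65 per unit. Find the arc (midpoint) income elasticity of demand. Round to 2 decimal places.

With a constant price, Q₁ = 2664.66/24.65 = 108.100 and Q₂ = 5469.84/24.65 = 221.900 (equivalently, work directly with expenditure since P cancels).
Midpoint %ΔQ = (5469.84 − 2664.66)/4067.25 = 0.68970; midpoint %ΔI = (89800 − 117310)/103555 = -0.26566.
η = 0.68970 / -0.26566 = -2.60.

-2.60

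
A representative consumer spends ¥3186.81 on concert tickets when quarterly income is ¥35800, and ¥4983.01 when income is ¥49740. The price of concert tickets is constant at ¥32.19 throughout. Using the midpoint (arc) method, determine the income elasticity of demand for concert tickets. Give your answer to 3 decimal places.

With a constant price, Q₁ = 3186.81/32.19 = 99.000 and Q₂ = 4983.01/32.19 = 154.800 (equivalently, work directly with expenditure since P cancels).
Midpoint %ΔQ = (4983.01 − 3186.81)/4084.91 = 0.43972; midpoint %ΔI = (49740 − 35800)/42770 = 0.32593.
η = 0.43972 / 0.32593 = 1.349.

1.349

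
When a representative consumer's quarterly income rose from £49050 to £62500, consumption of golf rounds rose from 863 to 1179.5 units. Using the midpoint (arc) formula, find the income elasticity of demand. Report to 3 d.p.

1.285

ΔQ = 1179.5 − 863 = 316.5; midpoint Q̄ = (863 + 1179.5)/2 = 1021.25.
ΔI = 62500 − 49050 = 13450; midpoint Ī = (49050 + 62500)/2 = 55775.
η = (ΔQ/Q̄) ÷ (ΔI/Ī) = (316.5/1021.25) ÷ (13450/55775) = 1.285.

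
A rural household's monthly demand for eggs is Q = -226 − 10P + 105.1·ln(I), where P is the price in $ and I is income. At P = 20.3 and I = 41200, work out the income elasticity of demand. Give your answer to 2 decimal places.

At P = 20.3, I = 41200: Q = 687.813.
Holding P constant, ∂Q/∂I = 105.1/I = 0.00255097.
η_I = (∂Q/∂I)·(I/Q) = 0.00255097 × (41200/687.813) = 0.15.

0.15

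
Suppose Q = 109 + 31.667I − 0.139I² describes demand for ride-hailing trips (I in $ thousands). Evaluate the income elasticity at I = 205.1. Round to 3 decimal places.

-6.871

At I = 205.1: Q = 756.7263.
dQ/dI = 31.667 − 0.278I = -25.35080.
η = (dQ/dI)·(I/Q) = -25.35080 × (205.1/756.7263) = -6.871.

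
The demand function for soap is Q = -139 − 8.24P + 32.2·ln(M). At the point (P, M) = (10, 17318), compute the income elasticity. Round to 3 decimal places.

At P = 10, M = 17318: Q = 92.856.
Holding P constant, ∂Q/∂M = 32.2/M = 0.00185934.
η_M = (∂Q/∂M)·(M/Q) = 0.00185934 × (17318/92.856) = 0.347.

0.347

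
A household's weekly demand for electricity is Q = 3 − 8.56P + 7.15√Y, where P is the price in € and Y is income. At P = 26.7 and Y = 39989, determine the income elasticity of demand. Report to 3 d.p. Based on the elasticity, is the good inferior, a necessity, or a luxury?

At P = 26.7, Y = 39989: Q = 1204.251.
Holding P constant, ∂Q/∂Y = 7.15/(2√Y) = 0.0178775.
η_Y = (∂Q/∂Y)·(Y/Q) = 0.0178775 × (39989/1204.251) = 0.594.
Since 0 < η < 1, this is a necessity.

0.594 (necessity)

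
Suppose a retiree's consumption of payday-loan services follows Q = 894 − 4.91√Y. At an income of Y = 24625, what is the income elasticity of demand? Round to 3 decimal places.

-3.119

At Y = 24625: Q = 123.505.
dQ/dY = -4.91/(2√Y) = -0.0156446 at this income.
η = (dQ/dY)·(Y/Q) = -0.0156446 × (24625/123.505) = -3.119.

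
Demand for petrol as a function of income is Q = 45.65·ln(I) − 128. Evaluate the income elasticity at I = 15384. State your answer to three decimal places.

0.146

At I = 15384: Q = 312.115.
dQ/dI = 45.65/I = 0.00296737 at this income.
η = (dQ/dI)·(I/Q) = 0.00296737 × (15384/312.115) = 0.146.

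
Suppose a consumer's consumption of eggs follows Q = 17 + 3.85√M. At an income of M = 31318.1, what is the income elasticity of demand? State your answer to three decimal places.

At M = 31318.1: Q = 698.331.
dQ/dM = 3.85/(2√M) = 0.0108776 at this income.
η = (dQ/dM)·(M/Q) = 0.0108776 × (31318.1/698.331) = 0.488.

0.488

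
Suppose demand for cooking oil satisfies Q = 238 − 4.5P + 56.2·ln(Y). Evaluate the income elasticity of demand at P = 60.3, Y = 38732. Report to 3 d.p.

At P = 60.3, Y = 38732: Q = 560.370.
Holding P constant, ∂Q/∂Y = 56.2/Y = 0.001451.
η_Y = (∂Q/∂Y)·(Y/Q) = 0.001451 × (38732/560.370) = 0.100.

0.100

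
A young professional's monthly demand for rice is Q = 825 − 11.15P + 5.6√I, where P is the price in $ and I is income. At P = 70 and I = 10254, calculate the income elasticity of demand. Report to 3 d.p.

At P = 70, I = 10254: Q = 611.567.
Holding P constant, ∂Q/∂I = 5.6/(2√I) = 0.027651.
η_I = (∂Q/∂I)·(I/Q) = 0.027651 × (10254/611.567) = 0.464.

0.464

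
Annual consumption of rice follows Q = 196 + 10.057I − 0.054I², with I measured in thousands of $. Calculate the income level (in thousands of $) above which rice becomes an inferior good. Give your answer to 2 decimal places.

93.12

dQ/dI = 10.057 − 0.108I.
The good is inferior where dQ/dI < 0. Setting dQ/dI = 0 gives I = 10.057 / 0.108 = 93.12.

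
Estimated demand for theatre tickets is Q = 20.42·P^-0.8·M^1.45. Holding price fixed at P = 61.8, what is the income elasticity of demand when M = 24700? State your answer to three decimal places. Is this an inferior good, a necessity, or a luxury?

1.450 (luxury)

For a multiplicative demand Q = A·P^α·M^β, the income elasticity is β everywhere.
Here β = 1.45, so η = 1.450.
Since η > 1, this is a luxury.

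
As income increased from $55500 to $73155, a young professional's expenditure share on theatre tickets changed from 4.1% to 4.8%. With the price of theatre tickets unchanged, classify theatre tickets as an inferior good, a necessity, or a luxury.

The budget share rises as income rises, so η > 1.

luxury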